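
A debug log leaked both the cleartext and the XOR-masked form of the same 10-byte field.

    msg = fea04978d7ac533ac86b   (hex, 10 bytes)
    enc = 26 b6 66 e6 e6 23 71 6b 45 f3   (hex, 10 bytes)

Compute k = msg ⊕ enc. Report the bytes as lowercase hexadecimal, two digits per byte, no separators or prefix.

Since enc = msg ⊕ k, XORing both sides with msg gives k = msg ⊕ enc.
byte 0: fe ⊕ 26 = d8
byte 1: a0 ⊕ b6 = 16
byte 2: 49 ⊕ 66 = 2f
byte 3: 78 ⊕ e6 = 9e
byte 4: d7 ⊕ e6 = 31
byte 5: ac ⊕ 23 = 8f
byte 6: 53 ⊕ 71 = 22
byte 7: 3a ⊕ 6b = 51
byte 8: c8 ⊕ 45 = 8d
byte 9: 6b ⊕ f3 = 98

d8162f9e318f22518d98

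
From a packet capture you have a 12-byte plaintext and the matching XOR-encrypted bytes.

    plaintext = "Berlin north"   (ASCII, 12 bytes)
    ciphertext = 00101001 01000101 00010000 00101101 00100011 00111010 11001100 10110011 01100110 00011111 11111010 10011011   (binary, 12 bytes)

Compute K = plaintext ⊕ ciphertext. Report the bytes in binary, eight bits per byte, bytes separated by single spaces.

Since ciphertext = plaintext ⊕ K, XORing both sides with plaintext gives K = plaintext ⊕ ciphertext.
byte 0: 42 xor 29 = 6b
byte 1: 65 xor 45 = 20
byte 2: 72 xor 10 = 62
byte 3: 6c xor 2d = 41
byte 4: 69 xor 23 = 4a
byte 5: 6e xor 3a = 54
byte 6: 20 xor cc = ec
byte 7: 6e xor b3 = dd
byte 8: 6f xor 66 = 09
byte 9: 72 xor 1f = 6d
byte 10: 74 xor fa = 8e
byte 11: 68 xor 9b = f3

01101011 00100000 01100010 01000001 01001010 01010100 11101100 11011101 00001001 01101101 10001110 11110011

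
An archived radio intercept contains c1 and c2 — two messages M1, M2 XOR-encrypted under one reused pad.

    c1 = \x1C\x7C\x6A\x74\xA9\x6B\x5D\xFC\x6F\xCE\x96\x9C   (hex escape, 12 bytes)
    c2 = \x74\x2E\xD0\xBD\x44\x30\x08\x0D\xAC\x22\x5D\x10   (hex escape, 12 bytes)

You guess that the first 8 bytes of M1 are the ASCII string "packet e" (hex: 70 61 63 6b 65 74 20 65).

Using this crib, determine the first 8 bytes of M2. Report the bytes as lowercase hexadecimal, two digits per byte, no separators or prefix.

First, c1 ⊕ c2 = (M1 ⊕ K) ⊕ (M2 ⊕ K) = M1 ⊕ M2, so the key drops out. Then M2 = (M1 ⊕ M2) ⊕ M1 over the first 8 bytes.
byte 0: (1c ^ 74) ^ 70 = 68 ^ 70 = 18
byte 1: (7c ^ 2e) ^ 61 = 52 ^ 61 = 33
byte 2: (6a ^ d0) ^ 63 = ba ^ 63 = d9
byte 3: (74 ^ bd) ^ 6b = c9 ^ 6b = a2
byte 4: (a9 ^ 44) ^ 65 = ed ^ 65 = 88
byte 5: (6b ^ 30) ^ 74 = 5b ^ 74 = 2f
byte 6: (5d ^ 08) ^ 20 = 55 ^ 20 = 75
byte 7: (fc ^ 0d) ^ 65 = f1 ^ 65 = 94

1833d9a2882f7594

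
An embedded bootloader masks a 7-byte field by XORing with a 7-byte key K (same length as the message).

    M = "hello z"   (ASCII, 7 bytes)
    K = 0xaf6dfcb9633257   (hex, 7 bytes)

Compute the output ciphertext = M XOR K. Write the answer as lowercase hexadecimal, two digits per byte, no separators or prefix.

XOR is its own inverse, so applying the key byte-wise gives the result directly.
68 XOR af = c7
65 XOR 6d = 08
6c XOR fc = 90
6c XOR b9 = d5
6f XOR 63 = 0c
20 XOR 32 = 12
7a XOR 57 = 2d

c70890d50c122d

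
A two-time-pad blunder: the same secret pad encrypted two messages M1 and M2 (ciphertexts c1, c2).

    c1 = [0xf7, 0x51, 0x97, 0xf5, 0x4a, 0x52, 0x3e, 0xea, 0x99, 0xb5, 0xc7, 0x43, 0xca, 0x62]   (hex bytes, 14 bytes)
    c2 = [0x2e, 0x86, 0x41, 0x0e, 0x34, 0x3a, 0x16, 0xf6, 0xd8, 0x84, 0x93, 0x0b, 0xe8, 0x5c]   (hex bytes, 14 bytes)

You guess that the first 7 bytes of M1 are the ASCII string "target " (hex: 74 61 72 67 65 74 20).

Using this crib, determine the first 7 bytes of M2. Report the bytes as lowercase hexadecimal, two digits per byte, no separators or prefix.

First, c1 ⊕ c2 = (M1 ⊕ K) ⊕ (M2 ⊕ K) = M1 ⊕ M2, so the key drops out. Then M2 = (M1 ⊕ M2) ⊕ M1 over the first 7 bytes.
byte 0: (f7 ⊕ 2e) ⊕ 74 = d9 ⊕ 74 = ad
byte 1: (51 ⊕ 86) ⊕ 61 = d7 ⊕ 61 = b6
byte 2: (97 ⊕ 41) ⊕ 72 = d6 ⊕ 72 = a4
byte 3: (f5 ⊕ 0e) ⊕ 67 = fb ⊕ 67 = 9c
byte 4: (4a ⊕ 34) ⊕ 65 = 7e ⊕ 65 = 1b
byte 5: (52 ⊕ 3a) ⊕ 74 = 68 ⊕ 74 = 1c
byte 6: (3e ⊕ 16) ⊕ 20 = 28 ⊕ 20 = 08

adb6a49c1b1c08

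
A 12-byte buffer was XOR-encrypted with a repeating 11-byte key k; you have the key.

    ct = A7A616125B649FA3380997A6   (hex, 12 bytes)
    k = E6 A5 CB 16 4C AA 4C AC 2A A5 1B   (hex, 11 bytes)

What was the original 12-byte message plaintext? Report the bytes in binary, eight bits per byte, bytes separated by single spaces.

01000001 00000011 11011101 00000100 00010111 11001110 11010011 00001111 00010010 10101100 10001100 01000000

The 11-byte key repeats, so the effective keystream is e6 a5 cb 16 4c aa 4c ac 2a a5 1b e6.
byte 0: a7 ^ e6 = 41
byte 1: a6 ^ a5 = 03
byte 2: 16 ^ cb = dd
byte 3: 12 ^ 16 = 04
byte 4: 5b ^ 4c = 17
byte 5: 64 ^ aa = ce
byte 6: 9f ^ 4c = d3
byte 7: a3 ^ ac = 0f
byte 8: 38 ^ 2a = 12
byte 9: 09 ^ a5 = ac
byte 10: 97 ^ 1b = 8c
byte 11: a6 ^ e6 = 40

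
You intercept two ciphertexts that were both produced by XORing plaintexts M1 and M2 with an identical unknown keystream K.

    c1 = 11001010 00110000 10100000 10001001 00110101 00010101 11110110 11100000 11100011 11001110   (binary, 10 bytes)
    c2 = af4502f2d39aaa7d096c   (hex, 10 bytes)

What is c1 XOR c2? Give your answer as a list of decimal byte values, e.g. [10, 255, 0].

[101, 117, 162, 123, 230, 143, 92, 157, 234, 162]

c1 ⊕ c2 = (M1 ⊕ K) ⊕ (M2 ⊕ K) = M1 ⊕ M2 — the shared key cancels under XOR.
ca ⊕ af = 65
30 ⊕ 45 = 75
a0 ⊕ 02 = a2
89 ⊕ f2 = 7b
35 ⊕ d3 = e6
15 ⊕ 9a = 8f
f6 ⊕ aa = 5c
e0 ⊕ 7d = 9d
e3 ⊕ 09 = ea
ce ⊕ 6c = a2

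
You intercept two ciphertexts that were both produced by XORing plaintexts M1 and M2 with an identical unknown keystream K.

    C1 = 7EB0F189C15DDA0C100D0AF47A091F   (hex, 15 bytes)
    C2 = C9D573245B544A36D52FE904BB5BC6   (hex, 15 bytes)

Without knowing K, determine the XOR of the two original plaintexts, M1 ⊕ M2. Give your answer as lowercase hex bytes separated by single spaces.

b7 65 82 ad 9a 09 90 3a c5 22 e3 f0 c1 52 d9

C1 ⊕ C2 = (M1 ⊕ K) ⊕ (M2 ⊕ K) = M1 ⊕ M2 — the shared key cancels under XOR.
7e xor c9 = b7
b0 xor d5 = 65
f1 xor 73 = 82
89 xor 24 = ad
c1 xor 5b = 9a
5d xor 54 = 09
da xor 4a = 90
0c xor 36 = 3a
10 xor d5 = c5
0d xor 2f = 22
0a xor e9 = e3
f4 xor 04 = f0
7a xor bb = c1
09 xor 5b = 52
1f xor c6 = d9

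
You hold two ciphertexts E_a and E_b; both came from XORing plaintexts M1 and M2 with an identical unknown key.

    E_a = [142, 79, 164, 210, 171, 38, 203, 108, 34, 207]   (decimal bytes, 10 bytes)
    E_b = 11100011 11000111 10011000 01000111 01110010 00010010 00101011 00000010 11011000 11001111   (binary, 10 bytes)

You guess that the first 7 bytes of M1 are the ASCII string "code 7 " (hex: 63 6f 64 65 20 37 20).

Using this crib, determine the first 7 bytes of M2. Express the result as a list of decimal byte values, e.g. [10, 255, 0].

[14, 231, 88, 240, 249, 3, 192]

First, E_a ⊕ E_b = (M1 ⊕ K) ⊕ (M2 ⊕ K) = M1 ⊕ M2, so the key drops out. Then M2 = (M1 ⊕ M2) ⊕ M1 over the first 7 bytes.
byte 0: (8e ^ e3) ^ 63 = 6d ^ 63 = 0e
byte 1: (4f ^ c7) ^ 6f = 88 ^ 6f = e7
byte 2: (a4 ^ 98) ^ 64 = 3c ^ 64 = 58
byte 3: (d2 ^ 47) ^ 65 = 95 ^ 65 = f0
byte 4: (ab ^ 72) ^ 20 = d9 ^ 20 = f9
byte 5: (26 ^ 12) ^ 37 = 34 ^ 37 = 03
byte 6: (cb ^ 2b) ^ 20 = e0 ^ 20 = c0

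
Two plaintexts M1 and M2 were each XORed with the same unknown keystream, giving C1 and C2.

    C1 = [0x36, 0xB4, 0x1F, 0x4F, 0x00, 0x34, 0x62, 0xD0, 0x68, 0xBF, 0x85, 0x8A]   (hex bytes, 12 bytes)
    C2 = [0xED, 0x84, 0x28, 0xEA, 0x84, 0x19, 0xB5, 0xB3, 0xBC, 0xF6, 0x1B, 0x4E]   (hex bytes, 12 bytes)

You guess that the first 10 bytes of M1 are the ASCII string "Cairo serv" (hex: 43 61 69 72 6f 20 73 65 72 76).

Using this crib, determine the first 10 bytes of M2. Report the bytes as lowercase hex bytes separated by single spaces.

98 51 5e d7 eb 0d a4 06 a6 3f

First, C1 ⊕ C2 = (M1 ⊕ K) ⊕ (M2 ⊕ K) = M1 ⊕ M2, so the key drops out. Then M2 = (M1 ⊕ M2) ⊕ M1 over the first 10 bytes.
byte 0: (36 XOR ed) XOR 43 = db XOR 43 = 98
byte 1: (b4 XOR 84) XOR 61 = 30 XOR 61 = 51
byte 2: (1f XOR 28) XOR 69 = 37 XOR 69 = 5e
byte 3: (4f XOR ea) XOR 72 = a5 XOR 72 = d7
byte 4: (00 XOR 84) XOR 6f = 84 XOR 6f = eb
byte 5: (34 XOR 19) XOR 20 = 2d XOR 20 = 0d
byte 6: (62 XOR b5) XOR 73 = d7 XOR 73 = a4
byte 7: (d0 XOR b3) XOR 65 = 63 XOR 65 = 06
byte 8: (68 XOR bc) XOR 72 = d4 XOR 72 = a6
byte 9: (bf XOR f6) XOR 76 = 49 XOR 76 = 3f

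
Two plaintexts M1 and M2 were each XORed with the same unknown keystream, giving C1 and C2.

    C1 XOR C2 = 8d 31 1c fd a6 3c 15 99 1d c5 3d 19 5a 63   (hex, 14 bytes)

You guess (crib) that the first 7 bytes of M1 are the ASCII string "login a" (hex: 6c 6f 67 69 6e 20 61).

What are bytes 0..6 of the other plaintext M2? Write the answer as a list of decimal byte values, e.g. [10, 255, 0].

Since C1 ⊕ C2 = M1 ⊕ M2, XORing with the guessed M1 bytes yields the corresponding M2 bytes: M2 = (C1 ⊕ C2) ⊕ M1.
141 ^ 108 = 225
 49 ^ 111 =  94
 28 ^ 103 = 123
253 ^ 105 = 148
166 ^ 110 = 200
 60 ^  32 =  28
 21 ^  97 = 116

[225, 94, 123, 148, 200, 28, 116]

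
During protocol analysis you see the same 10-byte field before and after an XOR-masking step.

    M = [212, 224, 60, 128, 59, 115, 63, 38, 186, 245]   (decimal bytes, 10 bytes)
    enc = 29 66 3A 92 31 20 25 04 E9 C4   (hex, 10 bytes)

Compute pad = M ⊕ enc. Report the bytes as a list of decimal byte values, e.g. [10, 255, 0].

[253, 134, 6, 18, 10, 83, 26, 34, 83, 49]

Since enc = M ⊕ pad, XORing both sides with M gives pad = M ⊕ enc.
d4 xor 29 = fd
e0 xor 66 = 86
3c xor 3a = 06
80 xor 92 = 12
3b xor 31 = 0a
73 xor 20 = 53
3f xor 25 = 1a
26 xor 04 = 22
ba xor e9 = 53
f5 xor c4 = 31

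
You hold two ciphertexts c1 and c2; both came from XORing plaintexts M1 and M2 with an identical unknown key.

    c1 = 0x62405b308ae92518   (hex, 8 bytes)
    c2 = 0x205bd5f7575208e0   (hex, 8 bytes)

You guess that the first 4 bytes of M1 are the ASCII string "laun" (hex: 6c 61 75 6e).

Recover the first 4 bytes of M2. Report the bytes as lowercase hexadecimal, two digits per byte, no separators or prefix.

First, c1 ⊕ c2 = (M1 ⊕ K) ⊕ (M2 ⊕ K) = M1 ⊕ M2, so the key drops out. Then M2 = (M1 ⊕ M2) ⊕ M1 over the first 4 bytes.
byte 0: (62 ⊕ 20) ⊕ 6c = 42 ⊕ 6c = 2e
byte 1: (40 ⊕ 5b) ⊕ 61 = 1b ⊕ 61 = 7a
byte 2: (5b ⊕ d5) ⊕ 75 = 8e ⊕ 75 = fb
byte 3: (30 ⊕ f7) ⊕ 6e = c7 ⊕ 6e = a9

2e7afba9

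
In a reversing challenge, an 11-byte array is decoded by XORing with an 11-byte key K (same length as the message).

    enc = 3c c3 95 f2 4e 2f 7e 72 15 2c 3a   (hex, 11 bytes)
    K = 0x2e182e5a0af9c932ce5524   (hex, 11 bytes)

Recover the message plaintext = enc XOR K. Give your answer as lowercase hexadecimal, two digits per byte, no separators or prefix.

byte 0: 3c XOR 2e = 12
byte 1: c3 XOR 18 = db
byte 2: 95 XOR 2e = bb
byte 3: f2 XOR 5a = a8
byte 4: 4e XOR 0a = 44
byte 5: 2f XOR f9 = d6
byte 6: 7e XOR c9 = b7
byte 7: 72 XOR 32 = 40
byte 8: 15 XOR ce = db
byte 9: 2c XOR 55 = 79
byte 10: 3a XOR 24 = 1e

12dbbba844d6b740db791e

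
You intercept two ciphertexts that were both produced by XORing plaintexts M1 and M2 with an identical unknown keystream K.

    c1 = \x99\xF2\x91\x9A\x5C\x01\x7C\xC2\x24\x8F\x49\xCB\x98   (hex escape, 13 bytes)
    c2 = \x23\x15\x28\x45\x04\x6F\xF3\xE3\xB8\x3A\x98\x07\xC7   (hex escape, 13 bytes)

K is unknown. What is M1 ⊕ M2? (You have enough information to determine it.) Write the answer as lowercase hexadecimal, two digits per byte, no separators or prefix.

bae7b9df586e8f219cb5d1cc5f

c1 ⊕ c2 = (M1 ⊕ K) ⊕ (M2 ⊕ K) = M1 ⊕ M2 — the shared key cancels under XOR.
99 XOR 23 = ba
f2 XOR 15 = e7
91 XOR 28 = b9
9a XOR 45 = df
5c XOR 04 = 58
01 XOR 6f = 6e
7c XOR f3 = 8f
c2 XOR e3 = 21
24 XOR b8 = 9c
8f XOR 3a = b5
49 XOR 98 = d1
cb XOR 07 = cc
98 XOR c7 = 5f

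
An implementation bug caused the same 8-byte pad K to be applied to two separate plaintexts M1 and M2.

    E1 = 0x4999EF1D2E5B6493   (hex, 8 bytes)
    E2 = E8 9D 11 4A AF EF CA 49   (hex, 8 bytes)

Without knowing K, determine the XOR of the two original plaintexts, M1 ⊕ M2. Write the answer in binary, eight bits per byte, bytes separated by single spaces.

E1 ⊕ E2 = (M1 ⊕ K) ⊕ (M2 ⊕ K) = M1 ⊕ M2 — the shared key cancels under XOR.
byte 0: 49 ^ e8 = a1
byte 1: 99 ^ 9d = 04
byte 2: ef ^ 11 = fe
byte 3: 1d ^ 4a = 57
byte 4: 2e ^ af = 81
byte 5: 5b ^ ef = b4
byte 6: 64 ^ ca = ae
byte 7: 93 ^ 49 = da

10100001 00000100 11111110 01010111 10000001 10110100 10101110 11011010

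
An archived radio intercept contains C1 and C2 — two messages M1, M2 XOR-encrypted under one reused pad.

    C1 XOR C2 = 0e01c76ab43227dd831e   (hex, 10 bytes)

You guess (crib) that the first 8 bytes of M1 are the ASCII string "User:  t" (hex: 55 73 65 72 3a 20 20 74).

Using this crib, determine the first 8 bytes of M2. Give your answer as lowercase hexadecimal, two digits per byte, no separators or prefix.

5b72a2188e1207a9

Since C1 ⊕ C2 = M1 ⊕ M2, XORing with the guessed M1 bytes yields the corresponding M2 bytes: M2 = (C1 ⊕ C2) ⊕ M1.
0e xor 55 = 5b
01 xor 73 = 72
c7 xor 65 = a2
6a xor 72 = 18
b4 xor 3a = 8e
32 xor 20 = 12
27 xor 20 = 07
dd xor 74 = a9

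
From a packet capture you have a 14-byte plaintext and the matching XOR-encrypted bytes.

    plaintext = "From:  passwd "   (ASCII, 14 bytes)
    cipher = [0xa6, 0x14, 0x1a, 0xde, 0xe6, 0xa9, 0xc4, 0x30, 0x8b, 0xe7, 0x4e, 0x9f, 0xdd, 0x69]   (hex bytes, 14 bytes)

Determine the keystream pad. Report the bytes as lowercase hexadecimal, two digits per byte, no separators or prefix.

e06675b3dc89e440ea943de8b949

Since cipher = plaintext ⊕ pad, XORing both sides with plaintext gives pad = plaintext ⊕ cipher.
01000110 XOR 10100110 = 11100000
01110010 XOR 00010100 = 01100110
01101111 XOR 00011010 = 01110101
01101101 XOR 11011110 = 10110011
00111010 XOR 11100110 = 11011100
00100000 XOR 10101001 = 10001001
00100000 XOR 11000100 = 11100100
01110000 XOR 00110000 = 01000000
01100001 XOR 10001011 = 11101010
01110011 XOR 11100111 = 10010100
01110011 XOR 01001110 = 00111101
01110111 XOR 10011111 = 11101000
01100100 XOR 11011101 = 10111001
00100000 XOR 01101001 = 01001001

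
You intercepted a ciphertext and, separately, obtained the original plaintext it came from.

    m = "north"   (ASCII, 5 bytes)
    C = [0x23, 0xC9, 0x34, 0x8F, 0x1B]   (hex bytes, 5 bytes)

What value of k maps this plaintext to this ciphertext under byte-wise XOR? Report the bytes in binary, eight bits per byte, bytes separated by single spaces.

Since C = m ⊕ k, XORing both sides with m gives k = m ⊕ C.
01101110 ^ 00100011 = 01001101
01101111 ^ 11001001 = 10100110
01110010 ^ 00110100 = 01000110
01110100 ^ 10001111 = 11111011
01101000 ^ 00011011 = 01110011

01001101 10100110 01000110 11111011 01110011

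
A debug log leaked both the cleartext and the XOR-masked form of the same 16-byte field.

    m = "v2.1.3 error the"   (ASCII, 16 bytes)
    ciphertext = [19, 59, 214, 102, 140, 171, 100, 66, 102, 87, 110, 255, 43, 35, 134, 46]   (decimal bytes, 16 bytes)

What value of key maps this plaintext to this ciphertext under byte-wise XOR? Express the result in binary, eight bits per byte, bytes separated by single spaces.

Since ciphertext = m ⊕ key, XORing both sides with m gives key = m ⊕ ciphertext.
76 xor 13 = 65
32 xor 3b = 09
2e xor d6 = f8
31 xor 66 = 57
2e xor 8c = a2
33 xor ab = 98
20 xor 64 = 44
65 xor 42 = 27
72 xor 66 = 14
72 xor 57 = 25
6f xor 6e = 01
72 xor ff = 8d
20 xor 2b = 0b
74 xor 23 = 57
68 xor 86 = ee
65 xor 2e = 4b

01100101 00001001 11111000 01010111 10100010 10011000 01000100 00100111 00010100 00100101 00000001 10001101 00001011 01010111 11101110 01001011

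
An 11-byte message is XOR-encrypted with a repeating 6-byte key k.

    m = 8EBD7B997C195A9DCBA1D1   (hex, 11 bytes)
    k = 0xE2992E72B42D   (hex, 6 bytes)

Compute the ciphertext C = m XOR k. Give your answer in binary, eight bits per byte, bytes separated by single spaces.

01101100 00100100 01010101 11101011 11001000 00110100 10111000 00000100 11100101 11010011 01100101

The 6-byte key repeats, so the effective keystream is e2 99 2e 72 b4 2d e2 99 2e 72 b4.
byte 0: 8e XOR e2 = 6c
byte 1: bd XOR 99 = 24
byte 2: 7b XOR 2e = 55
byte 3: 99 XOR 72 = eb
byte 4: 7c XOR b4 = c8
byte 5: 19 XOR 2d = 34
byte 6: 5a XOR e2 = b8
byte 7: 9d XOR 99 = 04
byte 8: cb XOR 2e = e5
byte 9: a1 XOR 72 = d3
byte 10: d1 XOR b4 = 65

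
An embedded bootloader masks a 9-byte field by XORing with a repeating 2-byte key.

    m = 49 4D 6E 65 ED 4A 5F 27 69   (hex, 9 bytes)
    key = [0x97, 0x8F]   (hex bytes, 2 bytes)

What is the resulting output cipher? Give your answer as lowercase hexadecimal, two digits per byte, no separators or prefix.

dec2f9ea7ac5c8a8fe

The 2-byte key repeats, so the effective keystream is 97 8f 97 8f 97 8f 97 8f 97.
byte 0: 49 xor 97 = de
byte 1: 4d xor 8f = c2
byte 2: 6e xor 97 = f9
byte 3: 65 xor 8f = ea
byte 4: ed xor 97 = 7a
byte 5: 4a xor 8f = c5
byte 6: 5f xor 97 = c8
byte 7: 27 xor 8f = a8
byte 8: 69 xor 97 = fe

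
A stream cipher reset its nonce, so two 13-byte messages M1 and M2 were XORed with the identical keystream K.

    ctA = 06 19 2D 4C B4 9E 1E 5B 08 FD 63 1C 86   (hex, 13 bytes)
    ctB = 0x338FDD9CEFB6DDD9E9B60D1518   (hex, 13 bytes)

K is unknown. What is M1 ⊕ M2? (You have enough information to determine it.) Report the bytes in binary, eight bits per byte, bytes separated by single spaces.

00110101 10010110 11110000 11010000 01011011 00101000 11000011 10000010 11100001 01001011 01101110 00001001 10011110

ctA ⊕ ctB = (M1 ⊕ K) ⊕ (M2 ⊕ K) = M1 ⊕ M2 — the shared key cancels under XOR.
06 ⊕ 33 = 35
19 ⊕ 8f = 96
2d ⊕ dd = f0
4c ⊕ 9c = d0
b4 ⊕ ef = 5b
9e ⊕ b6 = 28
1e ⊕ dd = c3
5b ⊕ d9 = 82
08 ⊕ e9 = e1
fd ⊕ b6 = 4b
63 ⊕ 0d = 6e
1c ⊕ 15 = 09
86 ⊕ 18 = 9e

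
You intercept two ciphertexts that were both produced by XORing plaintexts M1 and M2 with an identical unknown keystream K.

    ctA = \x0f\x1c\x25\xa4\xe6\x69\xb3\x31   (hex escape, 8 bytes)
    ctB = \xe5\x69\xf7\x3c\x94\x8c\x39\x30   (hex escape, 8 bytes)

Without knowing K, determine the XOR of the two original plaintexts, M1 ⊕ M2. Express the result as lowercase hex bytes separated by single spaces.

ctA ⊕ ctB = (M1 ⊕ K) ⊕ (M2 ⊕ K) = M1 ⊕ M2 — the shared key cancels under XOR.
00001111 ⊕ 11100101 = 11101010
00011100 ⊕ 01101001 = 01110101
00100101 ⊕ 11110111 = 11010010
10100100 ⊕ 00111100 = 10011000
11100110 ⊕ 10010100 = 01110010
01101001 ⊕ 10001100 = 11100101
10110011 ⊕ 00111001 = 10001010
00110001 ⊕ 00110000 = 00000001

ea 75 d2 98 72 e5 8a 01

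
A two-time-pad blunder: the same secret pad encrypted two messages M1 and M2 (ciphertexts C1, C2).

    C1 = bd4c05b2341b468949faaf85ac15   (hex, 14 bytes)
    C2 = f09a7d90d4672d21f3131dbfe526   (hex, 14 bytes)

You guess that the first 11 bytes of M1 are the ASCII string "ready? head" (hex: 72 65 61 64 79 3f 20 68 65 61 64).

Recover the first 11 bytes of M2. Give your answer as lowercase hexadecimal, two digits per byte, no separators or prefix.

First, C1 ⊕ C2 = (M1 ⊕ K) ⊕ (M2 ⊕ K) = M1 ⊕ M2, so the key drops out. Then M2 = (M1 ⊕ M2) ⊕ M1 over the first 11 bytes.
byte 0: (bd xor f0) xor 72 = 4d xor 72 = 3f
byte 1: (4c xor 9a) xor 65 = d6 xor 65 = b3
byte 2: (05 xor 7d) xor 61 = 78 xor 61 = 19
byte 3: (b2 xor 90) xor 64 = 22 xor 64 = 46
byte 4: (34 xor d4) xor 79 = e0 xor 79 = 99
byte 5: (1b xor 67) xor 3f = 7c xor 3f = 43
byte 6: (46 xor 2d) xor 20 = 6b xor 20 = 4b
byte 7: (89 xor 21) xor 68 = a8 xor 68 = c0
byte 8: (49 xor f3) xor 65 = ba xor 65 = df
byte 9: (fa xor 13) xor 61 = e9 xor 61 = 88
byte 10: (af xor 1d) xor 64 = b2 xor 64 = d6

3fb3194699434bc0df88d6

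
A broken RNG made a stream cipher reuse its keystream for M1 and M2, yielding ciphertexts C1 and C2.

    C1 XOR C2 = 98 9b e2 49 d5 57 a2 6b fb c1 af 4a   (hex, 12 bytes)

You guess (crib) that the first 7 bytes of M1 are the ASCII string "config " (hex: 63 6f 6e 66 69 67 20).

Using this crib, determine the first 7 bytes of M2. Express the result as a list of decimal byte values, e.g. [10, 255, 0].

[251, 244, 140, 47, 188, 48, 130]

Since C1 ⊕ C2 = M1 ⊕ M2, XORing with the guessed M1 bytes yields the corresponding M2 bytes: M2 = (C1 ⊕ C2) ⊕ M1.
10011000 ^ 01100011 = 11111011
10011011 ^ 01101111 = 11110100
11100010 ^ 01101110 = 10001100
01001001 ^ 01100110 = 00101111
11010101 ^ 01101001 = 10111100
01010111 ^ 01100111 = 00110000
10100010 ^ 00100000 = 10000010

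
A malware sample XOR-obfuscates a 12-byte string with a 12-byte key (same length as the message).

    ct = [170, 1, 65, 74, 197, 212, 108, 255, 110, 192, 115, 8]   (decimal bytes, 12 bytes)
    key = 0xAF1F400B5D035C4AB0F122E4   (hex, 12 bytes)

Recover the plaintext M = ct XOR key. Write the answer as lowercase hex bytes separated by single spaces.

05 1e 01 41 98 d7 30 b5 de 31 51 ec

XOR is its own inverse, so applying the key byte-wise gives the result directly.
byte 0: aa ⊕ af = 05
byte 1: 01 ⊕ 1f = 1e
byte 2: 41 ⊕ 40 = 01
byte 3: 4a ⊕ 0b = 41
byte 4: c5 ⊕ 5d = 98
byte 5: d4 ⊕ 03 = d7
byte 6: 6c ⊕ 5c = 30
byte 7: ff ⊕ 4a = b5
byte 8: 6e ⊕ b0 = de
byte 9: c0 ⊕ f1 = 31
byte 10: 73 ⊕ 22 = 51
byte 11: 08 ⊕ e4 = ec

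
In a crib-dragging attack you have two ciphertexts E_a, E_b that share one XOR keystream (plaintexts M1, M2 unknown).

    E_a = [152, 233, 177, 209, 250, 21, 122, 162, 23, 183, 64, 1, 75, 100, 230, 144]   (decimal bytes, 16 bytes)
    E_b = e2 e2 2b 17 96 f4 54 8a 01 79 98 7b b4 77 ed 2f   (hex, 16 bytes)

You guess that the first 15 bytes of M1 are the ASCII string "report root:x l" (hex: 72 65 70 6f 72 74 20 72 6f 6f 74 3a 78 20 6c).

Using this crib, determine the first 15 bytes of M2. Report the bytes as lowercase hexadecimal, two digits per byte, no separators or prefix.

086eeaa91e950e5a79a1ac40873367

First, E_a ⊕ E_b = (M1 ⊕ K) ⊕ (M2 ⊕ K) = M1 ⊕ M2, so the key drops out. Then M2 = (M1 ⊕ M2) ⊕ M1 over the first 15 bytes.
byte 0: (98 ⊕ e2) ⊕ 72 = 7a ⊕ 72 = 08
byte 1: (e9 ⊕ e2) ⊕ 65 = 0b ⊕ 65 = 6e
byte 2: (b1 ⊕ 2b) ⊕ 70 = 9a ⊕ 70 = ea
byte 3: (d1 ⊕ 17) ⊕ 6f = c6 ⊕ 6f = a9
byte 4: (fa ⊕ 96) ⊕ 72 = 6c ⊕ 72 = 1e
byte 5: (15 ⊕ f4) ⊕ 74 = e1 ⊕ 74 = 95
byte 6: (7a ⊕ 54) ⊕ 20 = 2e ⊕ 20 = 0e
byte 7: (a2 ⊕ 8a) ⊕ 72 = 28 ⊕ 72 = 5a
byte 8: (17 ⊕ 01) ⊕ 6f = 16 ⊕ 6f = 79
byte 9: (b7 ⊕ 79) ⊕ 6f = ce ⊕ 6f = a1
byte 10: (40 ⊕ 98) ⊕ 74 = d8 ⊕ 74 = ac
byte 11: (01 ⊕ 7b) ⊕ 3a = 7a ⊕ 3a = 40
byte 12: (4b ⊕ b4) ⊕ 78 = ff ⊕ 78 = 87
byte 13: (64 ⊕ 77) ⊕ 20 = 13 ⊕ 20 = 33
byte 14: (e6 ⊕ ed) ⊕ 6c = 0b ⊕ 6c = 67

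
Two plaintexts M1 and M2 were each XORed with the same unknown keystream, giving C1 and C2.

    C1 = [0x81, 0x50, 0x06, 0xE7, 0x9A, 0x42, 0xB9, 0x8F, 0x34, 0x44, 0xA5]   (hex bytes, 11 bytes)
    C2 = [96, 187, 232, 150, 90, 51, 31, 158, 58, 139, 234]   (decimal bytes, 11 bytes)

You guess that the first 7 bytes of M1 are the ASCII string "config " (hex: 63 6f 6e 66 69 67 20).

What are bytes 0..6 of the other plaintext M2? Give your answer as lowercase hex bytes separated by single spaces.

82 84 80 17 a9 16 86

First, C1 ⊕ C2 = (M1 ⊕ K) ⊕ (M2 ⊕ K) = M1 ⊕ M2, so the key drops out. Then M2 = (M1 ⊕ M2) ⊕ M1 over the first 7 bytes.
byte 0: (81 xor 60) xor 63 = e1 xor 63 = 82
byte 1: (50 xor bb) xor 6f = eb xor 6f = 84
byte 2: (06 xor e8) xor 6e = ee xor 6e = 80
byte 3: (e7 xor 96) xor 66 = 71 xor 66 = 17
byte 4: (9a xor 5a) xor 69 = c0 xor 69 = a9
byte 5: (42 xor 33) xor 67 = 71 xor 67 = 16
byte 6: (b9 xor 1f) xor 20 = a6 xor 20 = 86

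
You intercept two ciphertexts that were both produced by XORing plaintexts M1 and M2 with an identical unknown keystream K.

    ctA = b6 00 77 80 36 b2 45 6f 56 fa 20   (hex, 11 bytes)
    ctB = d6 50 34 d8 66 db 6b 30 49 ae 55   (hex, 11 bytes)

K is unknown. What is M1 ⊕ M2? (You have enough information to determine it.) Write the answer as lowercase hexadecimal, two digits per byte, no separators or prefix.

ctA ⊕ ctB = (M1 ⊕ K) ⊕ (M2 ⊕ K) = M1 ⊕ M2 — the shared key cancels under XOR.
b6 XOR d6 = 60
00 XOR 50 = 50
77 XOR 34 = 43
80 XOR d8 = 58
36 XOR 66 = 50
b2 XOR db = 69
45 XOR 6b = 2e
6f XOR 30 = 5f
56 XOR 49 = 1f
fa XOR ae = 54
20 XOR 55 = 75

6050435850692e5f1f5475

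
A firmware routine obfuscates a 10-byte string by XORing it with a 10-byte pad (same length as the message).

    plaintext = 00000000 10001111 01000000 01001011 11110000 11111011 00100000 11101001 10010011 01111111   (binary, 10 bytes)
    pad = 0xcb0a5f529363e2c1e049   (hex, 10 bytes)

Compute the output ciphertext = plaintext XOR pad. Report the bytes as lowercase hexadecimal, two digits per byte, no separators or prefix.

XOR is its own inverse, so applying the key byte-wise gives the result directly.
byte 0: 00000000 ⊕ 11001011 = 11001011
byte 1: 10001111 ⊕ 00001010 = 10000101
byte 2: 01000000 ⊕ 01011111 = 00011111
byte 3: 01001011 ⊕ 01010010 = 00011001
byte 4: 11110000 ⊕ 10010011 = 01100011
byte 5: 11111011 ⊕ 01100011 = 10011000
byte 6: 00100000 ⊕ 11100010 = 11000010
byte 7: 11101001 ⊕ 11000001 = 00101000
byte 8: 10010011 ⊕ 11100000 = 01110011
byte 9: 01111111 ⊕ 01001001 = 00110110

cb851f196398c2287336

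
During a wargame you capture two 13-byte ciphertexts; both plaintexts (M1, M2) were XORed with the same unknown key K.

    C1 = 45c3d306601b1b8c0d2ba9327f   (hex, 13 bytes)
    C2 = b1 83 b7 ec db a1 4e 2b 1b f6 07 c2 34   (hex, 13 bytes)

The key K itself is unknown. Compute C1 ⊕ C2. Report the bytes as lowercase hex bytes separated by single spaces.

f4 40 64 ea bb ba 55 a7 16 dd ae f0 4b

C1 ⊕ C2 = (M1 ⊕ K) ⊕ (M2 ⊕ K) = M1 ⊕ M2 — the shared key cancels under XOR.
45 XOR b1 = f4
c3 XOR 83 = 40
d3 XOR b7 = 64
06 XOR ec = ea
60 XOR db = bb
1b XOR a1 = ba
1b XOR 4e = 55
8c XOR 2b = a7
0d XOR 1b = 16
2b XOR f6 = dd
a9 XOR 07 = ae
32 XOR c2 = f0
7f XOR 34 = 4b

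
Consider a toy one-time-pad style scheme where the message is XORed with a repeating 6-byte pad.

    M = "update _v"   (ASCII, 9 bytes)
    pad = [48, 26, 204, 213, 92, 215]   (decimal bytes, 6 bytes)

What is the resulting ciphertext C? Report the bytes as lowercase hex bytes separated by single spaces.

45 6a a8 b4 28 b2 10 45 ba

The 6-byte key repeats, so the effective keystream is 30 1a cc d5 5c d7 30 1a cc.
byte 0: 75 ^ 30 = 45
byte 1: 70 ^ 1a = 6a
byte 2: 64 ^ cc = a8
byte 3: 61 ^ d5 = b4
byte 4: 74 ^ 5c = 28
byte 5: 65 ^ d7 = b2
byte 6: 20 ^ 30 = 10
byte 7: 5f ^ 1a = 45
byte 8: 76 ^ cc = ba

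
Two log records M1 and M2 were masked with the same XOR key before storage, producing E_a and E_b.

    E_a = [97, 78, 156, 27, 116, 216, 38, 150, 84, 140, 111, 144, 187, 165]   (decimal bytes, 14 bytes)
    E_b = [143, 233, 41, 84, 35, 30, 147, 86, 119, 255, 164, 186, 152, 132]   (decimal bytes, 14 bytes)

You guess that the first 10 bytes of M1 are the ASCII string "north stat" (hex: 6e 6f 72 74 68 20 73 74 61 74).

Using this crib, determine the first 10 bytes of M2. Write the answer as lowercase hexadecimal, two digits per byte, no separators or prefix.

80c8c73b3fe6c6b44207

First, E_a ⊕ E_b = (M1 ⊕ K) ⊕ (M2 ⊕ K) = M1 ⊕ M2, so the key drops out. Then M2 = (M1 ⊕ M2) ⊕ M1 over the first 10 bytes.
byte 0: (61 xor 8f) xor 6e = ee xor 6e = 80
byte 1: (4e xor e9) xor 6f = a7 xor 6f = c8
byte 2: (9c xor 29) xor 72 = b5 xor 72 = c7
byte 3: (1b xor 54) xor 74 = 4f xor 74 = 3b
byte 4: (74 xor 23) xor 68 = 57 xor 68 = 3f
byte 5: (d8 xor 1e) xor 20 = c6 xor 20 = e6
byte 6: (26 xor 93) xor 73 = b5 xor 73 = c6
byte 7: (96 xor 56) xor 74 = c0 xor 74 = b4
byte 8: (54 xor 77) xor 61 = 23 xor 61 = 42
byte 9: (8c xor ff) xor 74 = 73 xor 74 = 07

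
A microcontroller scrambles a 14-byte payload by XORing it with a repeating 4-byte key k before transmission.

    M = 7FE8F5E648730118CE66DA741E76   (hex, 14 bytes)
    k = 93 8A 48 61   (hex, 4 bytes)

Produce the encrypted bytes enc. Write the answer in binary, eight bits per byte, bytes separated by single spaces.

The 4-byte key repeats, so the effective keystream is 93 8a 48 61 93 8a 48 61 93 8a 48 61 93 8a.
byte 0: 127 XOR 147 = 236
byte 1: 232 XOR 138 =  98
byte 2: 245 XOR  72 = 189
byte 3: 230 XOR  97 = 135
byte 4:  72 XOR 147 = 219
byte 5: 115 XOR 138 = 249
byte 6:   1 XOR  72 =  73
byte 7:  24 XOR  97 = 121
byte 8: 206 XOR 147 =  93
byte 9: 102 XOR 138 = 236
byte 10: 218 XOR  72 = 146
byte 11: 116 XOR  97 =  21
byte 12:  30 XOR 147 = 141
byte 13: 118 XOR 138 = 252

11101100 01100010 10111101 10000111 11011011 11111001 01001001 01111001 01011101 11101100 10010010 00010101 10001101 11111100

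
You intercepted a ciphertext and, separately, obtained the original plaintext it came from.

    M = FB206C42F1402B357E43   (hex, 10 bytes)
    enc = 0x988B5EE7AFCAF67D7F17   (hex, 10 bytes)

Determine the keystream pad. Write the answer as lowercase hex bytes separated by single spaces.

Since enc = M ⊕ pad, XORing both sides with M gives pad = M ⊕ enc.
251 ^ 152 =  99
 32 ^ 139 = 171
108 ^  94 =  50
 66 ^ 231 = 165
241 ^ 175 =  94
 64 ^ 202 = 138
 43 ^ 246 = 221
 53 ^ 125 =  72
126 ^ 127 =   1
 67 ^  23 =  84

63 ab 32 a5 5e 8a dd 48 01 54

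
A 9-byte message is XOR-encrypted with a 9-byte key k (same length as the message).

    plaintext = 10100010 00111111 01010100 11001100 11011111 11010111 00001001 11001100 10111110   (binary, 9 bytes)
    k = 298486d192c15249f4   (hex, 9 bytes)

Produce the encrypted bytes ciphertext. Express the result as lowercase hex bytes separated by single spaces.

a2 xor 29 = 8b
3f xor 84 = bb
54 xor 86 = d2
cc xor d1 = 1d
df xor 92 = 4d
d7 xor c1 = 16
09 xor 52 = 5b
cc xor 49 = 85
be xor f4 = 4a

8b bb d2 1d 4d 16 5b 85 4a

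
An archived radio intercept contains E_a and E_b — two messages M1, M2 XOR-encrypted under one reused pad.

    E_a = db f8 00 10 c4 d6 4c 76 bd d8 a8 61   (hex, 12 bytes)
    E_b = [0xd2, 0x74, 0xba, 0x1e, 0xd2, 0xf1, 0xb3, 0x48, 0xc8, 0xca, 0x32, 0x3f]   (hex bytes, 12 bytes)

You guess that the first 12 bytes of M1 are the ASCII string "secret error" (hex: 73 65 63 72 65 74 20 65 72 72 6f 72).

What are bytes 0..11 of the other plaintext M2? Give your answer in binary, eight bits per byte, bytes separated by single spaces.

First, E_a ⊕ E_b = (M1 ⊕ K) ⊕ (M2 ⊕ K) = M1 ⊕ M2, so the key drops out. Then M2 = (M1 ⊕ M2) ⊕ M1 over the first 12 bytes.
byte 0: (db xor d2) xor 73 = 09 xor 73 = 7a
byte 1: (f8 xor 74) xor 65 = 8c xor 65 = e9
byte 2: (00 xor ba) xor 63 = ba xor 63 = d9
byte 3: (10 xor 1e) xor 72 = 0e xor 72 = 7c
byte 4: (c4 xor d2) xor 65 = 16 xor 65 = 73
byte 5: (d6 xor f1) xor 74 = 27 xor 74 = 53
byte 6: (4c xor b3) xor 20 = ff xor 20 = df
byte 7: (76 xor 48) xor 65 = 3e xor 65 = 5b
byte 8: (bd xor c8) xor 72 = 75 xor 72 = 07
byte 9: (d8 xor ca) xor 72 = 12 xor 72 = 60
byte 10: (a8 xor 32) xor 6f = 9a xor 6f = f5
byte 11: (61 xor 3f) xor 72 = 5e xor 72 = 2c

01111010 11101001 11011001 01111100 01110011 01010011 11011111 01011011 00000111 01100000 11110101 00101100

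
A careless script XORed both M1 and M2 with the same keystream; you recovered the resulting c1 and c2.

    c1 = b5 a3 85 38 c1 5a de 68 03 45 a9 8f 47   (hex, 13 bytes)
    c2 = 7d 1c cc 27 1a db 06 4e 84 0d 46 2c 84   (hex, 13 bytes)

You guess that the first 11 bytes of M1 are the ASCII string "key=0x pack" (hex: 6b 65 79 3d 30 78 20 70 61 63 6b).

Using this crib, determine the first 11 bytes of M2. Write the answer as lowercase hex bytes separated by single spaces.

First, c1 ⊕ c2 = (M1 ⊕ K) ⊕ (M2 ⊕ K) = M1 ⊕ M2, so the key drops out. Then M2 = (M1 ⊕ M2) ⊕ M1 over the first 11 bytes.
byte 0: (b5 ⊕ 7d) ⊕ 6b = c8 ⊕ 6b = a3
byte 1: (a3 ⊕ 1c) ⊕ 65 = bf ⊕ 65 = da
byte 2: (85 ⊕ cc) ⊕ 79 = 49 ⊕ 79 = 30
byte 3: (38 ⊕ 27) ⊕ 3d = 1f ⊕ 3d = 22
byte 4: (c1 ⊕ 1a) ⊕ 30 = db ⊕ 30 = eb
byte 5: (5a ⊕ db) ⊕ 78 = 81 ⊕ 78 = f9
byte 6: (de ⊕ 06) ⊕ 20 = d8 ⊕ 20 = f8
byte 7: (68 ⊕ 4e) ⊕ 70 = 26 ⊕ 70 = 56
byte 8: (03 ⊕ 84) ⊕ 61 = 87 ⊕ 61 = e6
byte 9: (45 ⊕ 0d) ⊕ 63 = 48 ⊕ 63 = 2b
byte 10: (a9 ⊕ 46) ⊕ 6b = ef ⊕ 6b = 84

a3 da 30 22 eb f9 f8 56 e6 2b 84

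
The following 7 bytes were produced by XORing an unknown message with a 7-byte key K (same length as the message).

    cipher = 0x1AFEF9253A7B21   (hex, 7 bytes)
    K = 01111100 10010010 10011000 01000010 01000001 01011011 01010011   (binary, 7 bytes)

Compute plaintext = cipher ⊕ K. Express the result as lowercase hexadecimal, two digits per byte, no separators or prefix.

666c61677b2072

XOR is its own inverse, so applying the key byte-wise gives the result directly.
00011010 ^ 01111100 = 01100110
11111110 ^ 10010010 = 01101100
11111001 ^ 10011000 = 01100001
00100101 ^ 01000010 = 01100111
00111010 ^ 01000001 = 01111011
01111011 ^ 01011011 = 00100000
00100001 ^ 01010011 = 01110010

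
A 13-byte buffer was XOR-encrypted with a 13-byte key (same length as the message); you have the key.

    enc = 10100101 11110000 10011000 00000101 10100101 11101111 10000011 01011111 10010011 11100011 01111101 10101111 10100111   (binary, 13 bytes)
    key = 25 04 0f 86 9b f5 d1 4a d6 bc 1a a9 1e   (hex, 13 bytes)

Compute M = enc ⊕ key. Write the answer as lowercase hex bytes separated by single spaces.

XOR is its own inverse, so applying the key byte-wise gives the result directly.
byte 0: 165 ^  37 = 128
byte 1: 240 ^   4 = 244
byte 2: 152 ^  15 = 151
byte 3:   5 ^ 134 = 131
byte 4: 165 ^ 155 =  62
byte 5: 239 ^ 245 =  26
byte 6: 131 ^ 209 =  82
byte 7:  95 ^  74 =  21
byte 8: 147 ^ 214 =  69
byte 9: 227 ^ 188 =  95
byte 10: 125 ^  26 = 103
byte 11: 175 ^ 169 =   6
byte 12: 167 ^  30 = 185

80 f4 97 83 3e 1a 52 15 45 5f 67 06 b9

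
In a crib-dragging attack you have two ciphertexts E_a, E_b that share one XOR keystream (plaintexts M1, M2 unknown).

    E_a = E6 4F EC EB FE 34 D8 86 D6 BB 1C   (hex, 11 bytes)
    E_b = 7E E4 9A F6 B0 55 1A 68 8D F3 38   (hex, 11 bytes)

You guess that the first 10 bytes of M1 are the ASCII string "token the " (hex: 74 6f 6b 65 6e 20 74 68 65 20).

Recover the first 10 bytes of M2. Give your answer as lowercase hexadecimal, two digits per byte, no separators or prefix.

First, E_a ⊕ E_b = (M1 ⊕ K) ⊕ (M2 ⊕ K) = M1 ⊕ M2, so the key drops out. Then M2 = (M1 ⊕ M2) ⊕ M1 over the first 10 bytes.
byte 0: (e6 ⊕ 7e) ⊕ 74 = 98 ⊕ 74 = ec
byte 1: (4f ⊕ e4) ⊕ 6f = ab ⊕ 6f = c4
byte 2: (ec ⊕ 9a) ⊕ 6b = 76 ⊕ 6b = 1d
byte 3: (eb ⊕ f6) ⊕ 65 = 1d ⊕ 65 = 78
byte 4: (fe ⊕ b0) ⊕ 6e = 4e ⊕ 6e = 20
byte 5: (34 ⊕ 55) ⊕ 20 = 61 ⊕ 20 = 41
byte 6: (d8 ⊕ 1a) ⊕ 74 = c2 ⊕ 74 = b6
byte 7: (86 ⊕ 68) ⊕ 68 = ee ⊕ 68 = 86
byte 8: (d6 ⊕ 8d) ⊕ 65 = 5b ⊕ 65 = 3e
byte 9: (bb ⊕ f3) ⊕ 20 = 48 ⊕ 20 = 68

ecc41d782041b6863e68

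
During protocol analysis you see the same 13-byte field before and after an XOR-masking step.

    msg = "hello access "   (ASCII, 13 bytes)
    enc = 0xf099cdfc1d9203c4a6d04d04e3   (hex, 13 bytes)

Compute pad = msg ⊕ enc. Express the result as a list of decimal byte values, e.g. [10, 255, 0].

Since enc = msg ⊕ pad, XORing both sides with msg gives pad = msg ⊕ enc.
68 ^ f0 = 98
65 ^ 99 = fc
6c ^ cd = a1
6c ^ fc = 90
6f ^ 1d = 72
20 ^ 92 = b2
61 ^ 03 = 62
63 ^ c4 = a7
63 ^ a6 = c5
65 ^ d0 = b5
73 ^ 4d = 3e
73 ^ 04 = 77
20 ^ e3 = c3

[152, 252, 161, 144, 114, 178, 98, 167, 197, 181, 62, 119, 195]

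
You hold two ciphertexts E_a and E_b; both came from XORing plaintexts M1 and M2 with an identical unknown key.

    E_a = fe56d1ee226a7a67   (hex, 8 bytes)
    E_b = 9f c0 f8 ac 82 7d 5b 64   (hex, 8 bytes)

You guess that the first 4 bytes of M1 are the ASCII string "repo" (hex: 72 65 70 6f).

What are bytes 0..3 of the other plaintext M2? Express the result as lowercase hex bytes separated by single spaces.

First, E_a ⊕ E_b = (M1 ⊕ K) ⊕ (M2 ⊕ K) = M1 ⊕ M2, so the key drops out. Then M2 = (M1 ⊕ M2) ⊕ M1 over the first 4 bytes.
byte 0: (fe xor 9f) xor 72 = 61 xor 72 = 13
byte 1: (56 xor c0) xor 65 = 96 xor 65 = f3
byte 2: (d1 xor f8) xor 70 = 29 xor 70 = 59
byte 3: (ee xor ac) xor 6f = 42 xor 6f = 2d

13 f3 59 2d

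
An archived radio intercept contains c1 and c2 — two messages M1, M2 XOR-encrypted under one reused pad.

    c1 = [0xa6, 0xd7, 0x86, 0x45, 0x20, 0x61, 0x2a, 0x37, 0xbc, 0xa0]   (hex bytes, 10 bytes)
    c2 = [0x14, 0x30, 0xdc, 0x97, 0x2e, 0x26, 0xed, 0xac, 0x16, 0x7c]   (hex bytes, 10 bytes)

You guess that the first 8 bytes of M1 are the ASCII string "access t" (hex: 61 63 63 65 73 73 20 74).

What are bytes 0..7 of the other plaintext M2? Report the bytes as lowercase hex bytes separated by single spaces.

d3 84 39 b7 7d 34 e7 ef

First, c1 ⊕ c2 = (M1 ⊕ K) ⊕ (M2 ⊕ K) = M1 ⊕ M2, so the key drops out. Then M2 = (M1 ⊕ M2) ⊕ M1 over the first 8 bytes.
byte 0: (a6 XOR 14) XOR 61 = b2 XOR 61 = d3
byte 1: (d7 XOR 30) XOR 63 = e7 XOR 63 = 84
byte 2: (86 XOR dc) XOR 63 = 5a XOR 63 = 39
byte 3: (45 XOR 97) XOR 65 = d2 XOR 65 = b7
byte 4: (20 XOR 2e) XOR 73 = 0e XOR 73 = 7d
byte 5: (61 XOR 26) XOR 73 = 47 XOR 73 = 34
byte 6: (2a XOR ed) XOR 20 = c7 XOR 20 = e7
byte 7: (37 XOR ac) XOR 74 = 9b XOR 74 = ef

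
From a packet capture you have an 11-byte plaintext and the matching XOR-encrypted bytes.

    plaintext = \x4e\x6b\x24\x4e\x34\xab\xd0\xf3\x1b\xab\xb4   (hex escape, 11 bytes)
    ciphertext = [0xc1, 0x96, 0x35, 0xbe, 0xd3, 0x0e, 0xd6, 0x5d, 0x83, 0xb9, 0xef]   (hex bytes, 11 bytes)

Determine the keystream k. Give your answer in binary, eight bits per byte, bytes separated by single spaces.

10001111 11111101 00010001 11110000 11100111 10100101 00000110 10101110 10011000 00010010 01011011

Since ciphertext = plaintext ⊕ k, XORing both sides with plaintext gives k = plaintext ⊕ ciphertext.
 78 xor 193 = 143
107 xor 150 = 253
 36 xor  53 =  17
 78 xor 190 = 240
 52 xor 211 = 231
171 xor  14 = 165
208 xor 214 =   6
243 xor  93 = 174
 27 xor 131 = 152
171 xor 185 =  18
180 xor 239 =  91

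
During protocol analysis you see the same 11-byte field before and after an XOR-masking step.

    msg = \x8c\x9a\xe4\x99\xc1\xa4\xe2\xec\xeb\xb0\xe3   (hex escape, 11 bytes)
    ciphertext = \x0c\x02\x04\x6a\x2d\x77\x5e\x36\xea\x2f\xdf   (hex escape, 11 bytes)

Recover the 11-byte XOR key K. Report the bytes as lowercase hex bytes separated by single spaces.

Since ciphertext = msg ⊕ K, XORing both sides with msg gives K = msg ⊕ ciphertext.
byte 0: 140 ⊕  12 = 128
byte 1: 154 ⊕   2 = 152
byte 2: 228 ⊕   4 = 224
byte 3: 153 ⊕ 106 = 243
byte 4: 193 ⊕  45 = 236
byte 5: 164 ⊕ 119 = 211
byte 6: 226 ⊕  94 = 188
byte 7: 236 ⊕  54 = 218
byte 8: 235 ⊕ 234 =   1
byte 9: 176 ⊕  47 = 159
byte 10: 227 ⊕ 223 =  60

80 98 e0 f3 ec d3 bc da 01 9f 3c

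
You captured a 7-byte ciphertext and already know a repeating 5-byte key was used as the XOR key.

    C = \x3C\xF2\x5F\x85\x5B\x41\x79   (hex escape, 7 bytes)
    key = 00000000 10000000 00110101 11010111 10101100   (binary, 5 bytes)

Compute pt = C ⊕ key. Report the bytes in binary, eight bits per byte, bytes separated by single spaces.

The 5-byte key repeats, so the effective keystream is 00 80 35 d7 ac 00 80.
byte 0: 3c XOR 00 = 3c
byte 1: f2 XOR 80 = 72
byte 2: 5f XOR 35 = 6a
byte 3: 85 XOR d7 = 52
byte 4: 5b XOR ac = f7
byte 5: 41 XOR 00 = 41
byte 6: 79 XOR 80 = f9

00111100 01110010 01101010 01010010 11110111 01000001 11111001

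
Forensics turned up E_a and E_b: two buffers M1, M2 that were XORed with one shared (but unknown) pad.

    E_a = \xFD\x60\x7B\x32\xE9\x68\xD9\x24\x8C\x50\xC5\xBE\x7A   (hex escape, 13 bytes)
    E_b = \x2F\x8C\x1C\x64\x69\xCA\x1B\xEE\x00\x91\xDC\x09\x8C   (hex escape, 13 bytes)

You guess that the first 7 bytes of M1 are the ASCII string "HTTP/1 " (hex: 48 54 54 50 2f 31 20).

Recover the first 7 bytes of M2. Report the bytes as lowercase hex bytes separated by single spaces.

First, E_a ⊕ E_b = (M1 ⊕ K) ⊕ (M2 ⊕ K) = M1 ⊕ M2, so the key drops out. Then M2 = (M1 ⊕ M2) ⊕ M1 over the first 7 bytes.
byte 0: (fd XOR 2f) XOR 48 = d2 XOR 48 = 9a
byte 1: (60 XOR 8c) XOR 54 = ec XOR 54 = b8
byte 2: (7b XOR 1c) XOR 54 = 67 XOR 54 = 33
byte 3: (32 XOR 64) XOR 50 = 56 XOR 50 = 06
byte 4: (e9 XOR 69) XOR 2f = 80 XOR 2f = af
byte 5: (68 XOR ca) XOR 31 = a2 XOR 31 = 93
byte 6: (d9 XOR 1b) XOR 20 = c2 XOR 20 = e2

9a b8 33 06 af 93 e2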